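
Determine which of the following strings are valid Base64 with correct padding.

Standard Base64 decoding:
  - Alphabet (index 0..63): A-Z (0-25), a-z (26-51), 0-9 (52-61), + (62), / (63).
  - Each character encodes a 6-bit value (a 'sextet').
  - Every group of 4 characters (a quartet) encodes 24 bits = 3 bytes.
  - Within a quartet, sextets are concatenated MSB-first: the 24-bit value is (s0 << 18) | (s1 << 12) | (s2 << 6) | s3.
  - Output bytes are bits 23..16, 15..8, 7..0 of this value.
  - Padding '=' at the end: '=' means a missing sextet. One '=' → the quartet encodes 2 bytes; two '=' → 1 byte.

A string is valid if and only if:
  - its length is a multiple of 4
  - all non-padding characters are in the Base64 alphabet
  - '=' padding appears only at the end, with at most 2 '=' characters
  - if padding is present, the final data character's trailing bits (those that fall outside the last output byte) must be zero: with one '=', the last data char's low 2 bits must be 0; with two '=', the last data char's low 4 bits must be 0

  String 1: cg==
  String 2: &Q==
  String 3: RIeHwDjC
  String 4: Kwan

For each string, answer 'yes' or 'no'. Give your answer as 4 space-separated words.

String 1: 'cg==' → valid
String 2: '&Q==' → invalid (bad char(s): ['&'])
String 3: 'RIeHwDjC' → valid
String 4: 'Kwan' → valid

Answer: yes no yes yes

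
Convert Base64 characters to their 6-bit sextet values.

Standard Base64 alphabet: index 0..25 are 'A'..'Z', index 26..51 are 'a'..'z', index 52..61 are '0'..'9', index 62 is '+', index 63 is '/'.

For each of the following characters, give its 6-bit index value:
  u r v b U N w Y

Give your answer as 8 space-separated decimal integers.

Answer: 46 43 47 27 20 13 48 24

Derivation:
'u': a..z range, 26 + ord('u') − ord('a') = 46
'r': a..z range, 26 + ord('r') − ord('a') = 43
'v': a..z range, 26 + ord('v') − ord('a') = 47
'b': a..z range, 26 + ord('b') − ord('a') = 27
'U': A..Z range, ord('U') − ord('A') = 20
'N': A..Z range, ord('N') − ord('A') = 13
'w': a..z range, 26 + ord('w') − ord('a') = 48
'Y': A..Z range, ord('Y') − ord('A') = 24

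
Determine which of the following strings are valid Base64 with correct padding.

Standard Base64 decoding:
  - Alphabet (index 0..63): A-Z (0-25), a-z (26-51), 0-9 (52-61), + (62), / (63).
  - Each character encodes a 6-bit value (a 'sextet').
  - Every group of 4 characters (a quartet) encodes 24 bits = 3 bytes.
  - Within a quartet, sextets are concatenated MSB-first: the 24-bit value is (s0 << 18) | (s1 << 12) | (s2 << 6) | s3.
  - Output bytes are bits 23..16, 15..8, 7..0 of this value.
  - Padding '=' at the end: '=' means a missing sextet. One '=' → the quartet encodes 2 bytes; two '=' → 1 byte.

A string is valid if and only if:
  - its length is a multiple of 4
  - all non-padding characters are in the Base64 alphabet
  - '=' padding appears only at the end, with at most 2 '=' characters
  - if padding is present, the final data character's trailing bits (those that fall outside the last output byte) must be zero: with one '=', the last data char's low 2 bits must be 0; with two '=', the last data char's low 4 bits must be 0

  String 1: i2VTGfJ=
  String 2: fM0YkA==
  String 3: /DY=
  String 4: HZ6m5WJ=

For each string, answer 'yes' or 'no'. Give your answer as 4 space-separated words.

String 1: 'i2VTGfJ=' → invalid (bad trailing bits)
String 2: 'fM0YkA==' → valid
String 3: '/DY=' → valid
String 4: 'HZ6m5WJ=' → invalid (bad trailing bits)

Answer: no yes yes no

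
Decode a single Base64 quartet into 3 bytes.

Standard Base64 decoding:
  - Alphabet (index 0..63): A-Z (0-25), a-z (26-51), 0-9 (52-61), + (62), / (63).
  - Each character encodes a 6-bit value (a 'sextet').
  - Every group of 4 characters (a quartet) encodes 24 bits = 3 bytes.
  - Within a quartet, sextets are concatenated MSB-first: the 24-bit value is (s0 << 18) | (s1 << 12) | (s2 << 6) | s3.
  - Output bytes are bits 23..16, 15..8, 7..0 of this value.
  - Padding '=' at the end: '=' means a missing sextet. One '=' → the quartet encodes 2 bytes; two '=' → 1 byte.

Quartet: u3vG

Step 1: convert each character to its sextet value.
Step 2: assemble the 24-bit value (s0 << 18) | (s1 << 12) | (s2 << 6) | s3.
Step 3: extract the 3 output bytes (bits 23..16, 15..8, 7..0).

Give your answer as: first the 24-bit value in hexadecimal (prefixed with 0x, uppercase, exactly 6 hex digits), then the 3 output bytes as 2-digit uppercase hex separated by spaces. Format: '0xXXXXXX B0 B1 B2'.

Answer: 0xBB7BC6 BB 7B C6

Derivation:
Sextets: u=46, 3=55, v=47, G=6
24-bit: (46<<18) | (55<<12) | (47<<6) | 6
      = 0xB80000 | 0x037000 | 0x000BC0 | 0x000006
      = 0xBB7BC6
Bytes: (v>>16)&0xFF=BB, (v>>8)&0xFF=7B, v&0xFF=C6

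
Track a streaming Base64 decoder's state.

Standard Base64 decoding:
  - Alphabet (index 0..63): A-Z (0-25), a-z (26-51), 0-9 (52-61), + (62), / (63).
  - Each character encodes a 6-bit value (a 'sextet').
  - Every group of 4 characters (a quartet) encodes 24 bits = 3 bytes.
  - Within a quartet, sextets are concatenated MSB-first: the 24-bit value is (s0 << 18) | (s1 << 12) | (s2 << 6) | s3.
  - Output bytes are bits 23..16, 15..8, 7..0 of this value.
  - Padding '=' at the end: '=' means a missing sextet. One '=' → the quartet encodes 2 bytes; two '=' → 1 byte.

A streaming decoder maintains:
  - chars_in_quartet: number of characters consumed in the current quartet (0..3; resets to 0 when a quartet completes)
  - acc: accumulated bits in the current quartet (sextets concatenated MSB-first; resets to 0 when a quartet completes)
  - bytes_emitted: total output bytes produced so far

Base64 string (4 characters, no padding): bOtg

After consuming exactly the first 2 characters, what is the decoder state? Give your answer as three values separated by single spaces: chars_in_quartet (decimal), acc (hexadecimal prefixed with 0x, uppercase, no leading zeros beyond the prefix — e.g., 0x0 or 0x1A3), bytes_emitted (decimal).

After char 0 ('b'=27): chars_in_quartet=1 acc=0x1B bytes_emitted=0
After char 1 ('O'=14): chars_in_quartet=2 acc=0x6CE bytes_emitted=0

Answer: 2 0x6CE 0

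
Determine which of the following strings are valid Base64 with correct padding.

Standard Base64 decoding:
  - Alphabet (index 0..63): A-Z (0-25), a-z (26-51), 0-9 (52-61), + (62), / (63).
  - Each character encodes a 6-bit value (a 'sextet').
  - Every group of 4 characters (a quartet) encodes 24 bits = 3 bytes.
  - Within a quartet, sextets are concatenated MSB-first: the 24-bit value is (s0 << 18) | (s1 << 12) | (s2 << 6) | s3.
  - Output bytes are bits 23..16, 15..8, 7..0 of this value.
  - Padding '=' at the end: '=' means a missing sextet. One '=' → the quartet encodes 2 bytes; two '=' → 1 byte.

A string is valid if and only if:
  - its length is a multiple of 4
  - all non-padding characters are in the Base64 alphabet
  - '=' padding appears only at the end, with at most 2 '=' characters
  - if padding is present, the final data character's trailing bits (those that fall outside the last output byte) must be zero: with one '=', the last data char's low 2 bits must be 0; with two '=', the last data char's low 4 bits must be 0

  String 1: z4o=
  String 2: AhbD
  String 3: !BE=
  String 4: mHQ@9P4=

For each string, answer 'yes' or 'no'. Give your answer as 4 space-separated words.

Answer: yes yes no no

Derivation:
String 1: 'z4o=' → valid
String 2: 'AhbD' → valid
String 3: '!BE=' → invalid (bad char(s): ['!'])
String 4: 'mHQ@9P4=' → invalid (bad char(s): ['@'])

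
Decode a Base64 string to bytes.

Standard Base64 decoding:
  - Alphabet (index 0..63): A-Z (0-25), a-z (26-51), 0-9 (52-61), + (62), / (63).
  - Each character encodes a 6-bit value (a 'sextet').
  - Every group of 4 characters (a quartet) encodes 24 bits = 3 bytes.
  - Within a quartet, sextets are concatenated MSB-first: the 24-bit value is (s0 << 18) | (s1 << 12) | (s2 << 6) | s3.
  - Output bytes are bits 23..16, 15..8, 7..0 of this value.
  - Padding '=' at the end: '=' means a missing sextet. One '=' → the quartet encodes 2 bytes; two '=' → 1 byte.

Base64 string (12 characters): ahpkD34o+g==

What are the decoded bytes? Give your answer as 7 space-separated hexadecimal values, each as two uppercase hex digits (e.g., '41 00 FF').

Answer: 6A 1A 64 0F 7E 28 FA

Derivation:
After char 0 ('a'=26): chars_in_quartet=1 acc=0x1A bytes_emitted=0
After char 1 ('h'=33): chars_in_quartet=2 acc=0x6A1 bytes_emitted=0
After char 2 ('p'=41): chars_in_quartet=3 acc=0x1A869 bytes_emitted=0
After char 3 ('k'=36): chars_in_quartet=4 acc=0x6A1A64 -> emit 6A 1A 64, reset; bytes_emitted=3
After char 4 ('D'=3): chars_in_quartet=1 acc=0x3 bytes_emitted=3
After char 5 ('3'=55): chars_in_quartet=2 acc=0xF7 bytes_emitted=3
After char 6 ('4'=56): chars_in_quartet=3 acc=0x3DF8 bytes_emitted=3
After char 7 ('o'=40): chars_in_quartet=4 acc=0xF7E28 -> emit 0F 7E 28, reset; bytes_emitted=6
After char 8 ('+'=62): chars_in_quartet=1 acc=0x3E bytes_emitted=6
After char 9 ('g'=32): chars_in_quartet=2 acc=0xFA0 bytes_emitted=6
Padding '==': partial quartet acc=0xFA0 -> emit FA; bytes_emitted=7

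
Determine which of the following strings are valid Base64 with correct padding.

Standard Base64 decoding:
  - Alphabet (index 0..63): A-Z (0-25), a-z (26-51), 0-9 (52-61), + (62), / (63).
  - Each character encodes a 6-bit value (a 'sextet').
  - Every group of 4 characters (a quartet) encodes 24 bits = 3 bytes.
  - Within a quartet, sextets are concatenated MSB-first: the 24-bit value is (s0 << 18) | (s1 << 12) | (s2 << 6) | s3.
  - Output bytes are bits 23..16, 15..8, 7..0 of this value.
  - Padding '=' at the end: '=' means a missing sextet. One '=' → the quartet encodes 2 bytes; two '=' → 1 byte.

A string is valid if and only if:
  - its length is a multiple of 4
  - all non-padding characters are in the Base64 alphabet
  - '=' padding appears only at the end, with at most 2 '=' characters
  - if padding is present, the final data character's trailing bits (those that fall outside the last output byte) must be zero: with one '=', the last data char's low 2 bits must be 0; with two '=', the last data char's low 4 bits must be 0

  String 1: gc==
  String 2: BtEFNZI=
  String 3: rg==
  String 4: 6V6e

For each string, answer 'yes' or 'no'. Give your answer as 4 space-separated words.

String 1: 'gc==' → invalid (bad trailing bits)
String 2: 'BtEFNZI=' → valid
String 3: 'rg==' → valid
String 4: '6V6e' → valid

Answer: no yes yes yes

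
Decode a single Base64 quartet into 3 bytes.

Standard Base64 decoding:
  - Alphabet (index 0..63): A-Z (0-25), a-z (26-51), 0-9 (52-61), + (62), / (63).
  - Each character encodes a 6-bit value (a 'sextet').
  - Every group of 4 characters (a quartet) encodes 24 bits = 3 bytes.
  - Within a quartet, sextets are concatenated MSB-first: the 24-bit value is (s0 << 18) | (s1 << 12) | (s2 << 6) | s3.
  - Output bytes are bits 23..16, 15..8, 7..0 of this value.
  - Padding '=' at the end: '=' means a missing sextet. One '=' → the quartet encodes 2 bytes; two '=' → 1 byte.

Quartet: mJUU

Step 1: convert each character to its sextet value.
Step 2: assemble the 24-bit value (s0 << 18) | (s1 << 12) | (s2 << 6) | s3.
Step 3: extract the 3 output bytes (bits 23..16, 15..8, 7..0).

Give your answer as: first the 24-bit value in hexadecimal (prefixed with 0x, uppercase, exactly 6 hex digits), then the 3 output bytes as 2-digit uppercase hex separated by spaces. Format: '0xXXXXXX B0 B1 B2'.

Sextets: m=38, J=9, U=20, U=20
24-bit: (38<<18) | (9<<12) | (20<<6) | 20
      = 0x980000 | 0x009000 | 0x000500 | 0x000014
      = 0x989514
Bytes: (v>>16)&0xFF=98, (v>>8)&0xFF=95, v&0xFF=14

Answer: 0x989514 98 95 14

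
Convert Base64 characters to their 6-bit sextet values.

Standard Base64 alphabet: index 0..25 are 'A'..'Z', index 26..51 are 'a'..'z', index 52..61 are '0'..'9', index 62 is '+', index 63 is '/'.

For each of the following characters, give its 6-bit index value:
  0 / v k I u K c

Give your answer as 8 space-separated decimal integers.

Answer: 52 63 47 36 8 46 10 28

Derivation:
'0': 0..9 range, 52 + ord('0') − ord('0') = 52
'/': index 63
'v': a..z range, 26 + ord('v') − ord('a') = 47
'k': a..z range, 26 + ord('k') − ord('a') = 36
'I': A..Z range, ord('I') − ord('A') = 8
'u': a..z range, 26 + ord('u') − ord('a') = 46
'K': A..Z range, ord('K') − ord('A') = 10
'c': a..z range, 26 + ord('c') − ord('a') = 28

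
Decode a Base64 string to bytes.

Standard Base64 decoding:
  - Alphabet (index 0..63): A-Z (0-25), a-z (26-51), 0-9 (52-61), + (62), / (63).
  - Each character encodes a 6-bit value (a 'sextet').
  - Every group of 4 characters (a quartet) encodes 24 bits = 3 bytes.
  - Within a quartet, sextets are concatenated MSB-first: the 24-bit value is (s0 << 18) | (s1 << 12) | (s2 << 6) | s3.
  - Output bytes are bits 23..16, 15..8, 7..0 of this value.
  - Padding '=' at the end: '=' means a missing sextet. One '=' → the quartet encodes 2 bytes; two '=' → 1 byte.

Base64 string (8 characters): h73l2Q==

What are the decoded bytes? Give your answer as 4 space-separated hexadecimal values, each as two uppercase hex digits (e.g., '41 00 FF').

After char 0 ('h'=33): chars_in_quartet=1 acc=0x21 bytes_emitted=0
After char 1 ('7'=59): chars_in_quartet=2 acc=0x87B bytes_emitted=0
After char 2 ('3'=55): chars_in_quartet=3 acc=0x21EF7 bytes_emitted=0
After char 3 ('l'=37): chars_in_quartet=4 acc=0x87BDE5 -> emit 87 BD E5, reset; bytes_emitted=3
After char 4 ('2'=54): chars_in_quartet=1 acc=0x36 bytes_emitted=3
After char 5 ('Q'=16): chars_in_quartet=2 acc=0xD90 bytes_emitted=3
Padding '==': partial quartet acc=0xD90 -> emit D9; bytes_emitted=4

Answer: 87 BD E5 D9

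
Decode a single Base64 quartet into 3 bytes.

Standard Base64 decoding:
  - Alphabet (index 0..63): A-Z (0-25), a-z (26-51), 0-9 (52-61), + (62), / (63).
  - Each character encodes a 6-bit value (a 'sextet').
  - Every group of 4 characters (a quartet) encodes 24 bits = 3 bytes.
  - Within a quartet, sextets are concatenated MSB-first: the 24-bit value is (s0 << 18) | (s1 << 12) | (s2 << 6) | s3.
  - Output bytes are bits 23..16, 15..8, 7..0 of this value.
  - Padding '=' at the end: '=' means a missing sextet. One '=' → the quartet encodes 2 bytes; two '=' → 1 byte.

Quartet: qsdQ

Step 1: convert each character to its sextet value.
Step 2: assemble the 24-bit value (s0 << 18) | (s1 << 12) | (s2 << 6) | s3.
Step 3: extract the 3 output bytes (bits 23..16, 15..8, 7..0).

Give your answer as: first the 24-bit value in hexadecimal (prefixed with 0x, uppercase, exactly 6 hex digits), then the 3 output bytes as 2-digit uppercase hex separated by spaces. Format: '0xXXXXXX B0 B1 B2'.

Sextets: q=42, s=44, d=29, Q=16
24-bit: (42<<18) | (44<<12) | (29<<6) | 16
      = 0xA80000 | 0x02C000 | 0x000740 | 0x000010
      = 0xAAC750
Bytes: (v>>16)&0xFF=AA, (v>>8)&0xFF=C7, v&0xFF=50

Answer: 0xAAC750 AA C7 50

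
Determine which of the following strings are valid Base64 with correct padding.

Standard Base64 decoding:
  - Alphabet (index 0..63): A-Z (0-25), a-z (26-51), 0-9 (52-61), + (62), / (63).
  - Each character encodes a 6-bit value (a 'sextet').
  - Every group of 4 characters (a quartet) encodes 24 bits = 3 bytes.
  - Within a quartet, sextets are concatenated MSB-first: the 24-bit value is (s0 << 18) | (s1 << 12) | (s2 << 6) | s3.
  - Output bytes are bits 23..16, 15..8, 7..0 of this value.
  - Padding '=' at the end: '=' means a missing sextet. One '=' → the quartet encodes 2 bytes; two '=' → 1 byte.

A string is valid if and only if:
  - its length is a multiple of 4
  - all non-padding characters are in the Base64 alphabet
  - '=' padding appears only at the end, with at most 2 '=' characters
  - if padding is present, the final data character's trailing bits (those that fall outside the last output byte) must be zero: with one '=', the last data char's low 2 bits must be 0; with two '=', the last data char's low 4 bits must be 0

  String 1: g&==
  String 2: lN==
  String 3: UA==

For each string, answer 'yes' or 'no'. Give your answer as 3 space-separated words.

String 1: 'g&==' → invalid (bad char(s): ['&'])
String 2: 'lN==' → invalid (bad trailing bits)
String 3: 'UA==' → valid

Answer: no no yes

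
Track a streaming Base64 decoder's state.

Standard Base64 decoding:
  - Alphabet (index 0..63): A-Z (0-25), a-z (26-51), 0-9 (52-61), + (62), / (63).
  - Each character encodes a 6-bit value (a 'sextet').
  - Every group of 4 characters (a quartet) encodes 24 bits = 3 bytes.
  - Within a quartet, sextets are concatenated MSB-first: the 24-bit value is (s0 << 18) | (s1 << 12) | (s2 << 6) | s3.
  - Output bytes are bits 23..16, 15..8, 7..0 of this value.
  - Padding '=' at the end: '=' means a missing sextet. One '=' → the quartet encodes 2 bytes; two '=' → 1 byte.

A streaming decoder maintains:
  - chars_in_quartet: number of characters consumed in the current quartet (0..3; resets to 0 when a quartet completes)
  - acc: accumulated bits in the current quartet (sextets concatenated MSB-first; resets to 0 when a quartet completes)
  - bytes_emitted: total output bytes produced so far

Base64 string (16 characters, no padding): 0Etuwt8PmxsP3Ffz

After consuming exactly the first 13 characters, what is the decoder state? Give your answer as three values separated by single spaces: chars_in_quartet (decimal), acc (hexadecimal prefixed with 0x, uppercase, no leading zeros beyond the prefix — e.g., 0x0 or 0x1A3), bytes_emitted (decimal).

After char 0 ('0'=52): chars_in_quartet=1 acc=0x34 bytes_emitted=0
After char 1 ('E'=4): chars_in_quartet=2 acc=0xD04 bytes_emitted=0
After char 2 ('t'=45): chars_in_quartet=3 acc=0x3412D bytes_emitted=0
After char 3 ('u'=46): chars_in_quartet=4 acc=0xD04B6E -> emit D0 4B 6E, reset; bytes_emitted=3
After char 4 ('w'=48): chars_in_quartet=1 acc=0x30 bytes_emitted=3
After char 5 ('t'=45): chars_in_quartet=2 acc=0xC2D bytes_emitted=3
After char 6 ('8'=60): chars_in_quartet=3 acc=0x30B7C bytes_emitted=3
After char 7 ('P'=15): chars_in_quartet=4 acc=0xC2DF0F -> emit C2 DF 0F, reset; bytes_emitted=6
After char 8 ('m'=38): chars_in_quartet=1 acc=0x26 bytes_emitted=6
After char 9 ('x'=49): chars_in_quartet=2 acc=0x9B1 bytes_emitted=6
After char 10 ('s'=44): chars_in_quartet=3 acc=0x26C6C bytes_emitted=6
After char 11 ('P'=15): chars_in_quartet=4 acc=0x9B1B0F -> emit 9B 1B 0F, reset; bytes_emitted=9
After char 12 ('3'=55): chars_in_quartet=1 acc=0x37 bytes_emitted=9

Answer: 1 0x37 9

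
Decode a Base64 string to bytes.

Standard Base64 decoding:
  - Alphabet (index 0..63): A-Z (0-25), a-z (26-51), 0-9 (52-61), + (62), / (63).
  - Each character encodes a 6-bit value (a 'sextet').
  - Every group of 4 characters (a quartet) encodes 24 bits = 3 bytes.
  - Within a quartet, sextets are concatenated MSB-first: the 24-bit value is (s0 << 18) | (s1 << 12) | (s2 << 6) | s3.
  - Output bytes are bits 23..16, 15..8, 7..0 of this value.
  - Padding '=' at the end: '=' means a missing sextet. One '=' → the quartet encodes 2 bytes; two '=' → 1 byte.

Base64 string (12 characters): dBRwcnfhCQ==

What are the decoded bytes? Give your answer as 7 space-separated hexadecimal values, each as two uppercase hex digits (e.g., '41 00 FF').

After char 0 ('d'=29): chars_in_quartet=1 acc=0x1D bytes_emitted=0
After char 1 ('B'=1): chars_in_quartet=2 acc=0x741 bytes_emitted=0
After char 2 ('R'=17): chars_in_quartet=3 acc=0x1D051 bytes_emitted=0
After char 3 ('w'=48): chars_in_quartet=4 acc=0x741470 -> emit 74 14 70, reset; bytes_emitted=3
After char 4 ('c'=28): chars_in_quartet=1 acc=0x1C bytes_emitted=3
After char 5 ('n'=39): chars_in_quartet=2 acc=0x727 bytes_emitted=3
After char 6 ('f'=31): chars_in_quartet=3 acc=0x1C9DF bytes_emitted=3
After char 7 ('h'=33): chars_in_quartet=4 acc=0x7277E1 -> emit 72 77 E1, reset; bytes_emitted=6
After char 8 ('C'=2): chars_in_quartet=1 acc=0x2 bytes_emitted=6
After char 9 ('Q'=16): chars_in_quartet=2 acc=0x90 bytes_emitted=6
Padding '==': partial quartet acc=0x90 -> emit 09; bytes_emitted=7

Answer: 74 14 70 72 77 E1 09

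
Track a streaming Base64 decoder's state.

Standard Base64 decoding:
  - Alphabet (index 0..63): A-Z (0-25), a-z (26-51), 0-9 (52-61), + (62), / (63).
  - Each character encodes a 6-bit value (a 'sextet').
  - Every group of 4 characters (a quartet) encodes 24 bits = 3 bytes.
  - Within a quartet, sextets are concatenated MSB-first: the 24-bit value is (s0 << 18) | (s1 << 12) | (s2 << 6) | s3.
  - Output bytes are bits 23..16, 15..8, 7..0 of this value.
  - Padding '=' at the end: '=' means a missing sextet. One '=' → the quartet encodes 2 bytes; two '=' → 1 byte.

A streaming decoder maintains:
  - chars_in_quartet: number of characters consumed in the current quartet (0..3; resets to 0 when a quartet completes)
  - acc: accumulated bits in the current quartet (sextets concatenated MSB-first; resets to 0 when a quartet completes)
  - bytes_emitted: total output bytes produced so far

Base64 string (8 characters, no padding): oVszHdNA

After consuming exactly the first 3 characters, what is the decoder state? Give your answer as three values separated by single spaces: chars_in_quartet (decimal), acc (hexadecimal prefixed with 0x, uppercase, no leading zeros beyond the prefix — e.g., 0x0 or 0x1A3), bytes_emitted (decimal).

After char 0 ('o'=40): chars_in_quartet=1 acc=0x28 bytes_emitted=0
After char 1 ('V'=21): chars_in_quartet=2 acc=0xA15 bytes_emitted=0
After char 2 ('s'=44): chars_in_quartet=3 acc=0x2856C bytes_emitted=0

Answer: 3 0x2856C 0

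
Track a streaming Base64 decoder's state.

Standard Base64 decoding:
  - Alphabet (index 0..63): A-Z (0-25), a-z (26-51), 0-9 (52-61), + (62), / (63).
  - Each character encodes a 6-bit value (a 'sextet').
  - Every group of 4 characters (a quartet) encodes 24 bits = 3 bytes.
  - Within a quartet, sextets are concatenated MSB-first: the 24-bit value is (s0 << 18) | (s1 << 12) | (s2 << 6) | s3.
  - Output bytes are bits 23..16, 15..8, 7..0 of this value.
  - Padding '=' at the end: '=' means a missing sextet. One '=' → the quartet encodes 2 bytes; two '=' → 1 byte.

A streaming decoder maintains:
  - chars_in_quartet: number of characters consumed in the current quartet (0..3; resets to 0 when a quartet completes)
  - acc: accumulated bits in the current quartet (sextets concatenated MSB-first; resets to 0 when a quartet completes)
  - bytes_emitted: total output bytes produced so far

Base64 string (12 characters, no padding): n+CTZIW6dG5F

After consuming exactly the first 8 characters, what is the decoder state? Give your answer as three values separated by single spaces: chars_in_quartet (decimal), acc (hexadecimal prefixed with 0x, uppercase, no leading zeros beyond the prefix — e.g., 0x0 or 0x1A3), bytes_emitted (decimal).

After char 0 ('n'=39): chars_in_quartet=1 acc=0x27 bytes_emitted=0
After char 1 ('+'=62): chars_in_quartet=2 acc=0x9FE bytes_emitted=0
After char 2 ('C'=2): chars_in_quartet=3 acc=0x27F82 bytes_emitted=0
After char 3 ('T'=19): chars_in_quartet=4 acc=0x9FE093 -> emit 9F E0 93, reset; bytes_emitted=3
After char 4 ('Z'=25): chars_in_quartet=1 acc=0x19 bytes_emitted=3
After char 5 ('I'=8): chars_in_quartet=2 acc=0x648 bytes_emitted=3
After char 6 ('W'=22): chars_in_quartet=3 acc=0x19216 bytes_emitted=3
After char 7 ('6'=58): chars_in_quartet=4 acc=0x6485BA -> emit 64 85 BA, reset; bytes_emitted=6

Answer: 0 0x0 6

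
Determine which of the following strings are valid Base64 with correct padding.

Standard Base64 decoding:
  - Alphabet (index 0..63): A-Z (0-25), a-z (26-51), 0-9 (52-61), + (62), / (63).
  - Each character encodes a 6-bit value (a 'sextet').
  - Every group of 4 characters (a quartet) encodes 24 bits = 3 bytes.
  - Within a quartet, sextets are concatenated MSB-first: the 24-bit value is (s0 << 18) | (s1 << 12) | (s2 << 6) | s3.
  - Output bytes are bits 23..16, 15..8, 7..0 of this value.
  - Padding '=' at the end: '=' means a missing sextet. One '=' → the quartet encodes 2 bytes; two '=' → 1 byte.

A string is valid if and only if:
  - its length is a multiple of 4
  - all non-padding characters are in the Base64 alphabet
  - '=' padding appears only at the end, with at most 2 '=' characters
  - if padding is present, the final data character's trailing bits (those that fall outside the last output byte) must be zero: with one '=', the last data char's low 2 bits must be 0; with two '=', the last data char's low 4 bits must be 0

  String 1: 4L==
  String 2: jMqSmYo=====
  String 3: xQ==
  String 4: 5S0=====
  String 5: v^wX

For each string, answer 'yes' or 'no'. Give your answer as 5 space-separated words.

Answer: no no yes no no

Derivation:
String 1: '4L==' → invalid (bad trailing bits)
String 2: 'jMqSmYo=====' → invalid (5 pad chars (max 2))
String 3: 'xQ==' → valid
String 4: '5S0=====' → invalid (5 pad chars (max 2))
String 5: 'v^wX' → invalid (bad char(s): ['^'])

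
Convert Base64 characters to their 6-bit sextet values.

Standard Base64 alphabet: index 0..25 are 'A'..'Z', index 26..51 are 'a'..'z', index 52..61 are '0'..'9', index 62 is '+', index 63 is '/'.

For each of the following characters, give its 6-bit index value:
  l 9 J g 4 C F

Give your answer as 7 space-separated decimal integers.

Answer: 37 61 9 32 56 2 5

Derivation:
'l': a..z range, 26 + ord('l') − ord('a') = 37
'9': 0..9 range, 52 + ord('9') − ord('0') = 61
'J': A..Z range, ord('J') − ord('A') = 9
'g': a..z range, 26 + ord('g') − ord('a') = 32
'4': 0..9 range, 52 + ord('4') − ord('0') = 56
'C': A..Z range, ord('C') − ord('A') = 2
'F': A..Z range, ord('F') − ord('A') = 5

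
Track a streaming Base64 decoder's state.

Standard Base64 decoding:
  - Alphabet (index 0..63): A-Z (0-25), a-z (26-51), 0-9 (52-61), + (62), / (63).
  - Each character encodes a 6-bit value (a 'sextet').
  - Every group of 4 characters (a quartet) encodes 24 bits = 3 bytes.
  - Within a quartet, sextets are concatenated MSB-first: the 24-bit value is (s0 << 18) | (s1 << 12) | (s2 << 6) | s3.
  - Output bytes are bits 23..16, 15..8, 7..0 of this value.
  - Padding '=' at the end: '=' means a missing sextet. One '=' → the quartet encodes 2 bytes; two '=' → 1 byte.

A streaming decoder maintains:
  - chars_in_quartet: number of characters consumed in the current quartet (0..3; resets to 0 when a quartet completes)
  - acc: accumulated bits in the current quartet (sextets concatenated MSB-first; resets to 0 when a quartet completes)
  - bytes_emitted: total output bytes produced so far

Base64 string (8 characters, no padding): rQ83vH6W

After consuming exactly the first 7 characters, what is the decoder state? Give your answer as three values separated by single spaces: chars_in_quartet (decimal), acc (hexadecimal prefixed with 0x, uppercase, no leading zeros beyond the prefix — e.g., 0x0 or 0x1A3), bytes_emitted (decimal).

Answer: 3 0x2F1FA 3

Derivation:
After char 0 ('r'=43): chars_in_quartet=1 acc=0x2B bytes_emitted=0
After char 1 ('Q'=16): chars_in_quartet=2 acc=0xAD0 bytes_emitted=0
After char 2 ('8'=60): chars_in_quartet=3 acc=0x2B43C bytes_emitted=0
After char 3 ('3'=55): chars_in_quartet=4 acc=0xAD0F37 -> emit AD 0F 37, reset; bytes_emitted=3
After char 4 ('v'=47): chars_in_quartet=1 acc=0x2F bytes_emitted=3
After char 5 ('H'=7): chars_in_quartet=2 acc=0xBC7 bytes_emitted=3
After char 6 ('6'=58): chars_in_quartet=3 acc=0x2F1FA bytes_emitted=3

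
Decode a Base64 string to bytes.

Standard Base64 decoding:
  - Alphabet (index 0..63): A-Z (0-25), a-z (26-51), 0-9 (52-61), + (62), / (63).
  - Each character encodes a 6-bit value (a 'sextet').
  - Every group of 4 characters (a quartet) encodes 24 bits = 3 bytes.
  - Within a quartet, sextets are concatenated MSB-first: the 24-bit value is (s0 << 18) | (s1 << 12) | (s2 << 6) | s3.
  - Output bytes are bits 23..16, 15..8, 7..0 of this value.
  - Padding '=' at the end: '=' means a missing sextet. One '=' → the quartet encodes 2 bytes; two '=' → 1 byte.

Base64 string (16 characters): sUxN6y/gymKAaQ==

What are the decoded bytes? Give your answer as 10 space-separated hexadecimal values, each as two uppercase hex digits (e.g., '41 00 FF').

Answer: B1 4C 4D EB 2F E0 CA 62 80 69

Derivation:
After char 0 ('s'=44): chars_in_quartet=1 acc=0x2C bytes_emitted=0
After char 1 ('U'=20): chars_in_quartet=2 acc=0xB14 bytes_emitted=0
After char 2 ('x'=49): chars_in_quartet=3 acc=0x2C531 bytes_emitted=0
After char 3 ('N'=13): chars_in_quartet=4 acc=0xB14C4D -> emit B1 4C 4D, reset; bytes_emitted=3
After char 4 ('6'=58): chars_in_quartet=1 acc=0x3A bytes_emitted=3
After char 5 ('y'=50): chars_in_quartet=2 acc=0xEB2 bytes_emitted=3
After char 6 ('/'=63): chars_in_quartet=3 acc=0x3ACBF bytes_emitted=3
After char 7 ('g'=32): chars_in_quartet=4 acc=0xEB2FE0 -> emit EB 2F E0, reset; bytes_emitted=6
After char 8 ('y'=50): chars_in_quartet=1 acc=0x32 bytes_emitted=6
After char 9 ('m'=38): chars_in_quartet=2 acc=0xCA6 bytes_emitted=6
After char 10 ('K'=10): chars_in_quartet=3 acc=0x3298A bytes_emitted=6
After char 11 ('A'=0): chars_in_quartet=4 acc=0xCA6280 -> emit CA 62 80, reset; bytes_emitted=9
After char 12 ('a'=26): chars_in_quartet=1 acc=0x1A bytes_emitted=9
After char 13 ('Q'=16): chars_in_quartet=2 acc=0x690 bytes_emitted=9
Padding '==': partial quartet acc=0x690 -> emit 69; bytes_emitted=10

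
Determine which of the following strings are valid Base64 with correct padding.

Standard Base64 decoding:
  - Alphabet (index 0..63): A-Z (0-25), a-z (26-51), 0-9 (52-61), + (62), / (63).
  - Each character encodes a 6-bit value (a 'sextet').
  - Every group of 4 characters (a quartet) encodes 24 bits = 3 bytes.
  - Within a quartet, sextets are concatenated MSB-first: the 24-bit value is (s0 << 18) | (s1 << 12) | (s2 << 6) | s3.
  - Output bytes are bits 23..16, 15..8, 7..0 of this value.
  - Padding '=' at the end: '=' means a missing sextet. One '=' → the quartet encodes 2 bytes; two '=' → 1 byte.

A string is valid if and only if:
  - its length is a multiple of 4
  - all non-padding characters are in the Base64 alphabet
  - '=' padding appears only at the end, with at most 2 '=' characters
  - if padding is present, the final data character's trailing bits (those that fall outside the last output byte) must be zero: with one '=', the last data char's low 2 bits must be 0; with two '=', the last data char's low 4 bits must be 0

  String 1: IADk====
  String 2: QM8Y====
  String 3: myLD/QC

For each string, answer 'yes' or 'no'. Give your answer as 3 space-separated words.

String 1: 'IADk====' → invalid (4 pad chars (max 2))
String 2: 'QM8Y====' → invalid (4 pad chars (max 2))
String 3: 'myLD/QC' → invalid (len=7 not mult of 4)

Answer: no no no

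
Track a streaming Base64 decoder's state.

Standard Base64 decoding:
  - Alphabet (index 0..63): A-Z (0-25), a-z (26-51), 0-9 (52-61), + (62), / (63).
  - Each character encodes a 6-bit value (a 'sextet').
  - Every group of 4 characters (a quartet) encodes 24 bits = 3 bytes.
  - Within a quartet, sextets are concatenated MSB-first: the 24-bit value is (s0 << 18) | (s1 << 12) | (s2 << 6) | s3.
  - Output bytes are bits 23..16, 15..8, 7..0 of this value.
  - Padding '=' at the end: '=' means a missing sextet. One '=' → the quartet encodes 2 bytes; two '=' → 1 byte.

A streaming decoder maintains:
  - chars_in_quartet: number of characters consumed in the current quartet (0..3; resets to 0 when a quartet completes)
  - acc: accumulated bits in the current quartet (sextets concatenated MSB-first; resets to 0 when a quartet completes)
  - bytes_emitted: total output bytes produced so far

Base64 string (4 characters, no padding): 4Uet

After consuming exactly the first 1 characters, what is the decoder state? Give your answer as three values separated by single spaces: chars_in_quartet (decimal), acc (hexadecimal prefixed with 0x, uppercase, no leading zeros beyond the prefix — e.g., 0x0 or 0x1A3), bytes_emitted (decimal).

Answer: 1 0x38 0

Derivation:
After char 0 ('4'=56): chars_in_quartet=1 acc=0x38 bytes_emitted=0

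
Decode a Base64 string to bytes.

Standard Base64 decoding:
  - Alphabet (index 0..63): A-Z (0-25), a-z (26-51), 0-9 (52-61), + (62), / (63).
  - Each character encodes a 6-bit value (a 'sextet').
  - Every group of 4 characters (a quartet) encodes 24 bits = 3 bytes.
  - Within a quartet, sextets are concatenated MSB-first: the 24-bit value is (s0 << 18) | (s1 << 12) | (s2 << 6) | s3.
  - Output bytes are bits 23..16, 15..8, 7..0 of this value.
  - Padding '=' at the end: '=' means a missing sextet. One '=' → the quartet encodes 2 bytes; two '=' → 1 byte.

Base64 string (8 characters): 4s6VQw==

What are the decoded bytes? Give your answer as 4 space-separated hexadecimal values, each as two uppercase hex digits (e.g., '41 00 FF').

Answer: E2 CE 95 43

Derivation:
After char 0 ('4'=56): chars_in_quartet=1 acc=0x38 bytes_emitted=0
After char 1 ('s'=44): chars_in_quartet=2 acc=0xE2C bytes_emitted=0
After char 2 ('6'=58): chars_in_quartet=3 acc=0x38B3A bytes_emitted=0
After char 3 ('V'=21): chars_in_quartet=4 acc=0xE2CE95 -> emit E2 CE 95, reset; bytes_emitted=3
After char 4 ('Q'=16): chars_in_quartet=1 acc=0x10 bytes_emitted=3
After char 5 ('w'=48): chars_in_quartet=2 acc=0x430 bytes_emitted=3
Padding '==': partial quartet acc=0x430 -> emit 43; bytes_emitted=4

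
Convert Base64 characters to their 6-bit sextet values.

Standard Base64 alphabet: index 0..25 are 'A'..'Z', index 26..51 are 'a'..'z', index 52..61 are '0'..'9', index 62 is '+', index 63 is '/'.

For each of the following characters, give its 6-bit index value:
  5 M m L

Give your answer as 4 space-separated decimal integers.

Answer: 57 12 38 11

Derivation:
'5': 0..9 range, 52 + ord('5') − ord('0') = 57
'M': A..Z range, ord('M') − ord('A') = 12
'm': a..z range, 26 + ord('m') − ord('a') = 38
'L': A..Z range, ord('L') − ord('A') = 11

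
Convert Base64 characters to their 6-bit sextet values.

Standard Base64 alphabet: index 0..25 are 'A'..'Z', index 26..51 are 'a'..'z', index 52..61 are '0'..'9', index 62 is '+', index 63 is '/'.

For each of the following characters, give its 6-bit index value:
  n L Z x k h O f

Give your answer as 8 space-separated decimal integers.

'n': a..z range, 26 + ord('n') − ord('a') = 39
'L': A..Z range, ord('L') − ord('A') = 11
'Z': A..Z range, ord('Z') − ord('A') = 25
'x': a..z range, 26 + ord('x') − ord('a') = 49
'k': a..z range, 26 + ord('k') − ord('a') = 36
'h': a..z range, 26 + ord('h') − ord('a') = 33
'O': A..Z range, ord('O') − ord('A') = 14
'f': a..z range, 26 + ord('f') − ord('a') = 31

Answer: 39 11 25 49 36 33 14 31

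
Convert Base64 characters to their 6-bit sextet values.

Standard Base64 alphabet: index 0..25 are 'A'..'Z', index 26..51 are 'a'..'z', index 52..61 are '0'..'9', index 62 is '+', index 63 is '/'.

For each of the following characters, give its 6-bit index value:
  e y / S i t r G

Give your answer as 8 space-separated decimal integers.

'e': a..z range, 26 + ord('e') − ord('a') = 30
'y': a..z range, 26 + ord('y') − ord('a') = 50
'/': index 63
'S': A..Z range, ord('S') − ord('A') = 18
'i': a..z range, 26 + ord('i') − ord('a') = 34
't': a..z range, 26 + ord('t') − ord('a') = 45
'r': a..z range, 26 + ord('r') − ord('a') = 43
'G': A..Z range, ord('G') − ord('A') = 6

Answer: 30 50 63 18 34 45 43 6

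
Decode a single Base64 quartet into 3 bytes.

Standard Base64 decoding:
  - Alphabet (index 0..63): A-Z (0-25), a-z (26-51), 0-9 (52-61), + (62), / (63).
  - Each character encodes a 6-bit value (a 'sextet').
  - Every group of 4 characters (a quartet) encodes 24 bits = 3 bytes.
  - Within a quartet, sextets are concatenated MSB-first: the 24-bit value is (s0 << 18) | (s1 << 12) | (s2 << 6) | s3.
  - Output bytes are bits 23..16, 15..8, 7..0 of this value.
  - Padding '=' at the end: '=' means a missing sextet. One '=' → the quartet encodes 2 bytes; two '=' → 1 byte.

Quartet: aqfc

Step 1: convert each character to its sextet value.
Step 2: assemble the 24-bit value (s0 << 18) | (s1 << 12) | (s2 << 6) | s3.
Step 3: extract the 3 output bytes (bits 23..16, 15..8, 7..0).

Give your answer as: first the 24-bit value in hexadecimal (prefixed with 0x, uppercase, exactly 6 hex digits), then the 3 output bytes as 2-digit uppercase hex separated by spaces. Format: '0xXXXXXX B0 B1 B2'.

Answer: 0x6AA7DC 6A A7 DC

Derivation:
Sextets: a=26, q=42, f=31, c=28
24-bit: (26<<18) | (42<<12) | (31<<6) | 28
      = 0x680000 | 0x02A000 | 0x0007C0 | 0x00001C
      = 0x6AA7DC
Bytes: (v>>16)&0xFF=6A, (v>>8)&0xFF=A7, v&0xFF=DC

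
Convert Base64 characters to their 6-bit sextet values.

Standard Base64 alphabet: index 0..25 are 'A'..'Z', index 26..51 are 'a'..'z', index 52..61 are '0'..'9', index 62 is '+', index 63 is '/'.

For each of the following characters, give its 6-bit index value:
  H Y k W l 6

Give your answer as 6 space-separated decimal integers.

Answer: 7 24 36 22 37 58

Derivation:
'H': A..Z range, ord('H') − ord('A') = 7
'Y': A..Z range, ord('Y') − ord('A') = 24
'k': a..z range, 26 + ord('k') − ord('a') = 36
'W': A..Z range, ord('W') − ord('A') = 22
'l': a..z range, 26 + ord('l') − ord('a') = 37
'6': 0..9 range, 52 + ord('6') − ord('0') = 58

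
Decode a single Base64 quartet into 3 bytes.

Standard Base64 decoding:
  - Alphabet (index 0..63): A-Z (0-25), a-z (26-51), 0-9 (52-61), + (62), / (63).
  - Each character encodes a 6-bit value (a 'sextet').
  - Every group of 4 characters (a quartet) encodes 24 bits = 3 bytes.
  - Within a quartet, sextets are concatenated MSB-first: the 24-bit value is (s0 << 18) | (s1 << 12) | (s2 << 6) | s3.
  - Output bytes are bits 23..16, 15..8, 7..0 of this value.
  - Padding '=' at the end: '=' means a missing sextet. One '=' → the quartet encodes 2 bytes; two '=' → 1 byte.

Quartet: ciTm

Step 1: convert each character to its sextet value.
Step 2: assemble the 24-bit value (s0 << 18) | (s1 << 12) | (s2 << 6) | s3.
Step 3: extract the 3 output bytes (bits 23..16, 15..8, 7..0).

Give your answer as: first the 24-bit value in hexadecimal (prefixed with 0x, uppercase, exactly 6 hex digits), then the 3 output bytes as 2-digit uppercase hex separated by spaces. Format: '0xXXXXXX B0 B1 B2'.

Answer: 0x7224E6 72 24 E6

Derivation:
Sextets: c=28, i=34, T=19, m=38
24-bit: (28<<18) | (34<<12) | (19<<6) | 38
      = 0x700000 | 0x022000 | 0x0004C0 | 0x000026
      = 0x7224E6
Bytes: (v>>16)&0xFF=72, (v>>8)&0xFF=24, v&0xFF=E6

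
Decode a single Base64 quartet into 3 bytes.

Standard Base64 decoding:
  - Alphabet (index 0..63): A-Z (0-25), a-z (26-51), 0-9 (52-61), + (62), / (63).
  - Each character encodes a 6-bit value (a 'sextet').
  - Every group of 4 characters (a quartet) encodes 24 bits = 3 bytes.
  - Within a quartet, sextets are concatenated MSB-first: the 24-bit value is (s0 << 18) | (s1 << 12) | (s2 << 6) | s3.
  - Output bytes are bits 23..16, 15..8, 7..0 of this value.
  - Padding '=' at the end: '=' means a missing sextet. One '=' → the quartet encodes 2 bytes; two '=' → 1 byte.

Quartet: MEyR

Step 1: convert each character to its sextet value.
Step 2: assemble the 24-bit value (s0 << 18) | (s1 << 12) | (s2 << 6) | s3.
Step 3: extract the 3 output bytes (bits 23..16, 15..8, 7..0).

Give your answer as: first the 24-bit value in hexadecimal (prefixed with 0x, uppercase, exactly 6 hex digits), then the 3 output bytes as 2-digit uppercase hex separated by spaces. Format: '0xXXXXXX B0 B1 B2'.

Sextets: M=12, E=4, y=50, R=17
24-bit: (12<<18) | (4<<12) | (50<<6) | 17
      = 0x300000 | 0x004000 | 0x000C80 | 0x000011
      = 0x304C91
Bytes: (v>>16)&0xFF=30, (v>>8)&0xFF=4C, v&0xFF=91

Answer: 0x304C91 30 4C 91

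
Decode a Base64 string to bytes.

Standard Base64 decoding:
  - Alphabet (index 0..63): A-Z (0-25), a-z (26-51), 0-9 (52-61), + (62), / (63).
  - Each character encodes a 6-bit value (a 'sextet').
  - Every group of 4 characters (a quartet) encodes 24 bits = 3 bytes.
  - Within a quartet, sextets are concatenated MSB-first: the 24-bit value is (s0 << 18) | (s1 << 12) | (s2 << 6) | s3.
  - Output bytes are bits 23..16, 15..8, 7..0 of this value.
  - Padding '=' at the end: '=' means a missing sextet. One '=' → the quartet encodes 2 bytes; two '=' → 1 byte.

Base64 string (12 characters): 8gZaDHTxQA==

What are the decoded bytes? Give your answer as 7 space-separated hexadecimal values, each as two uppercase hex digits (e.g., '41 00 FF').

After char 0 ('8'=60): chars_in_quartet=1 acc=0x3C bytes_emitted=0
After char 1 ('g'=32): chars_in_quartet=2 acc=0xF20 bytes_emitted=0
After char 2 ('Z'=25): chars_in_quartet=3 acc=0x3C819 bytes_emitted=0
After char 3 ('a'=26): chars_in_quartet=4 acc=0xF2065A -> emit F2 06 5A, reset; bytes_emitted=3
After char 4 ('D'=3): chars_in_quartet=1 acc=0x3 bytes_emitted=3
After char 5 ('H'=7): chars_in_quartet=2 acc=0xC7 bytes_emitted=3
After char 6 ('T'=19): chars_in_quartet=3 acc=0x31D3 bytes_emitted=3
After char 7 ('x'=49): chars_in_quartet=4 acc=0xC74F1 -> emit 0C 74 F1, reset; bytes_emitted=6
After char 8 ('Q'=16): chars_in_quartet=1 acc=0x10 bytes_emitted=6
After char 9 ('A'=0): chars_in_quartet=2 acc=0x400 bytes_emitted=6
Padding '==': partial quartet acc=0x400 -> emit 40; bytes_emitted=7

Answer: F2 06 5A 0C 74 F1 40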